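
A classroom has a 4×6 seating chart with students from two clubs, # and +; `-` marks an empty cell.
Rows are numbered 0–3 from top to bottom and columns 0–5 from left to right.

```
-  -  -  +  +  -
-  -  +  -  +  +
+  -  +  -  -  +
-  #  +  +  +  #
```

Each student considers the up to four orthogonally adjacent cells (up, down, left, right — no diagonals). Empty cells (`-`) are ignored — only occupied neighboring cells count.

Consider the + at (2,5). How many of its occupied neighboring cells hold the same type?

Occupied neighbors of (2,5): (1,5)=+, (3,5)=#.
Same type (+): 1 of 2.

1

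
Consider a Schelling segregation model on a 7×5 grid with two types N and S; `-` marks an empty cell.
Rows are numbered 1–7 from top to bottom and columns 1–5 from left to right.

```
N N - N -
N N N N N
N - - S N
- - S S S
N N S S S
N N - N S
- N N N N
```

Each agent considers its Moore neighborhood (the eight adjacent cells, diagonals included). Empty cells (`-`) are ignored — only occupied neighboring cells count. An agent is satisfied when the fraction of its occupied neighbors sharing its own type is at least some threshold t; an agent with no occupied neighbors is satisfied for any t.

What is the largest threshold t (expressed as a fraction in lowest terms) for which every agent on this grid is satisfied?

2/5

Row 1: (1,1)N 3/3 · (1,2)N 4/4 · (1,4)N 3/3
Row 2: (2,1)N 4/4 · (2,2)N 5/5 · (2,3)N 4/5 · (2,4)N 4/5 · (2,5)N 3/4
Row 3: (3,1)N 2/2 · (3,4)S 3/7 · (3,5)N 2/5
Row 4: (4,3)S 4/5 · (4,4)S 6/7 · (4,5)S 4/5
Row 5: (5,1)N 3/3 · (5,2)N 3/5 · (5,3)S 3/6 · (5,4)S 6/7 · (5,5)S 4/5
Row 6: (6,1)N 4/4 · (6,2)N 5/6 · (6,4)N 3/7 · (6,5)S 2/5
Row 7: (7,2)N 3/3 · (7,3)N 4/4 · (7,4)N 3/4 · (7,5)N 2/3
The smallest same-type fraction is 2/5 at (3,5), which reduces to 2/5. Any threshold above that leaves this agent unsatisfied.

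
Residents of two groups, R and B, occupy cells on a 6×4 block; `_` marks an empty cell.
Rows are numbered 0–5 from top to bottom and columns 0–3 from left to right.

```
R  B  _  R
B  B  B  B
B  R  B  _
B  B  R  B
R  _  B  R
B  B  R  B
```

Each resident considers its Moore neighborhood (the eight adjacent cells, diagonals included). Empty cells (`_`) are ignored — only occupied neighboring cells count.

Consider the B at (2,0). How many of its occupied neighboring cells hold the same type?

Occupied neighbors of (2,0): (1,0)=B, (1,1)=B, (2,1)=R, (3,0)=B, (3,1)=B.
Same type (B): 4 of 5.

4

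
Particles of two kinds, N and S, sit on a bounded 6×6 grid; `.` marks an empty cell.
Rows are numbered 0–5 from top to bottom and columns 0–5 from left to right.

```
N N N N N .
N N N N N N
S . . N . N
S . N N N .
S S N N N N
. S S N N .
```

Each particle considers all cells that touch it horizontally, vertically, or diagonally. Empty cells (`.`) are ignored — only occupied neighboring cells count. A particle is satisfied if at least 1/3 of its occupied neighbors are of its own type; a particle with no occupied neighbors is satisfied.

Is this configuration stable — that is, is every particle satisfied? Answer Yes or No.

(0,0)N 3/3 satisfied
(0,1)N 5/5 satisfied
(0,2)N 5/5 satisfied
(0,3)N 5/5 satisfied
(0,4)N 4/4 satisfied
(1,0)N 3/4 satisfied
(1,1)N 5/6 satisfied
(1,2)N 6/6 satisfied
(1,3)N 6/6 satisfied
(1,4)N 6/6 satisfied
(1,5)N 3/3 satisfied
(2,0)S 1/3 satisfied
(2,3)N 6/6 satisfied
(2,5)N 3/3 satisfied
(3,0)S 3/3 satisfied
(3,2)N 4/5 satisfied
(3,3)N 6/6 satisfied
(3,4)N 6/6 satisfied
(4,0)S 3/3 satisfied
(4,1)S 4/6 satisfied
(4,2)N 4/7 satisfied
(4,3)N 7/8 satisfied
(4,4)N 6/6 satisfied
(4,5)N 3/3 satisfied
(5,1)S 3/4 satisfied
(5,2)S 2/5 satisfied
(5,3)N 4/5 satisfied
(5,4)N 4/4 satisfied
All meet the threshold, so the configuration is stable.

Yes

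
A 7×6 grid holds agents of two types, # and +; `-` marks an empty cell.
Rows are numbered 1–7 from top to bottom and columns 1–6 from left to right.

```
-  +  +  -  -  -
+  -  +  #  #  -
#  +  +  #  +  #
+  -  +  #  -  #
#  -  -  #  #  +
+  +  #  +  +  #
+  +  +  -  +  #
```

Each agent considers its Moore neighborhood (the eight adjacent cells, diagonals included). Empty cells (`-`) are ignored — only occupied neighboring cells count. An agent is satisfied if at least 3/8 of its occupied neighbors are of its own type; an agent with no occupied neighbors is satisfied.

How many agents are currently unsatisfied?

8

Row 1: (1,2)+ 3/3 ok · (1,3)+ 2/3 ok
Row 2: (2,1)+ 2/3 ok · (2,3)+ 4/6 ok · (2,4)# 2/6 unhappy · (2,5)# 3/4 ok
Row 3: (3,1)# 0/3 unhappy · (3,2)+ 5/6 ok · (3,3)+ 3/6 ok · (3,4)# 3/7 ok · (3,5)+ 0/6 unhappy · (3,6)# 2/3 ok
Row 4: (4,1)+ 1/3 unhappy · (4,3)+ 2/5 ok · (4,4)# 3/6 ok · (4,6)# 2/4 ok
Row 5: (5,1)# 0/3 unhappy · (5,4)# 3/6 ok · (5,5)# 4/7 ok · (5,6)+ 1/4 unhappy
Row 6: (6,1)+ 3/4 ok · (6,2)+ 4/6 ok · (6,3)# 1/5 unhappy · (6,4)+ 3/6 ok · (6,5)+ 3/7 ok · (6,6)# 2/5 ok
Row 7: (7,1)+ 3/3 ok · (7,2)+ 4/5 ok · (7,3)+ 3/4 ok · (7,5)+ 2/4 ok · (7,6)# 1/3 unhappy
Unsatisfied: (2,4), (3,1), (3,5), (4,1), (5,1), (5,6), (6,3), (7,6) — 8 in total.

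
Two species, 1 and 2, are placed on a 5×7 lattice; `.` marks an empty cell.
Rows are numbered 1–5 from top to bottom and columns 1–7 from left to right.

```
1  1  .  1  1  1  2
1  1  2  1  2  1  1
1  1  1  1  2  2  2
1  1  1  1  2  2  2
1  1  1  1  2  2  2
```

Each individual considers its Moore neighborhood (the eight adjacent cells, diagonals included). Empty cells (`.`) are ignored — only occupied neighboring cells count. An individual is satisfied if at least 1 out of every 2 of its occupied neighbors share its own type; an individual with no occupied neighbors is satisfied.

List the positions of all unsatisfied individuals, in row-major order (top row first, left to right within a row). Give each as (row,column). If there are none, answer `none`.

(1,1)1 3/3 ✓
(1,2)1 3/4 ✓
(1,4)1 2/4 ✓
(1,5)1 4/5 ✓
(1,6)1 3/5 ✓
(1,7)2 0/3 ✗
(2,1)1 5/5 ✓
(2,2)1 6/7 ✓
(2,3)2 0/7 ✗
(2,4)1 4/7 ✓
(2,5)2 2/8 ✗
(2,6)1 3/8 ✗
(2,7)1 2/5 ✗
(3,1)1 5/5 ✓
(3,2)1 7/8 ✓
(3,3)1 7/8 ✓
(3,4)1 4/8 ✓
(3,5)2 4/8 ✓
(3,6)2 6/8 ✓
(3,7)2 3/5 ✓
(4,1)1 5/5 ✓
(4,2)1 8/8 ✓
(4,3)1 8/8 ✓
(4,4)1 5/8 ✓
(4,5)2 5/8 ✓
(4,6)2 8/8 ✓
(4,7)2 5/5 ✓
(5,1)1 3/3 ✓
(5,2)1 5/5 ✓
(5,3)1 5/5 ✓
(5,4)1 3/5 ✓
(5,5)2 3/5 ✓
(5,6)2 5/5 ✓
(5,7)2 3/3 ✓

(1,7), (2,3), (2,5), (2,6), (2,7)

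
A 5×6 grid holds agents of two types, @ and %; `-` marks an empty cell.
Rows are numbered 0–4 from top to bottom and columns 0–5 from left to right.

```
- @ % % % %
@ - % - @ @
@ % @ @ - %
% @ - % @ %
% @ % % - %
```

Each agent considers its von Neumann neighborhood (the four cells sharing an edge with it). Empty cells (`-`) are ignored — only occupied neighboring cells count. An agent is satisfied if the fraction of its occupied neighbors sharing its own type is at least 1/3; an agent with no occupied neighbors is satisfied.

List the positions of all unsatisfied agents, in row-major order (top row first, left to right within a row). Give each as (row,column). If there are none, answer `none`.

(0,1)@ 0/1 unhappy
(0,2)% 2/3 ok
(0,3)% 2/2 ok
(0,4)% 2/3 ok
(0,5)% 1/2 ok
(1,0)@ 1/1 ok
(1,2)% 1/2 ok
(1,4)@ 1/2 ok
(1,5)@ 1/3 ok
(2,0)@ 1/3 ok
(2,1)% 0/3 unhappy
(2,2)@ 1/3 ok
(2,3)@ 1/2 ok
(2,5)% 1/2 ok
(3,0)% 1/3 ok
(3,1)@ 1/3 ok
(3,3)% 1/3 ok
(3,4)@ 0/2 unhappy
(3,5)% 2/3 ok
(4,0)% 1/2 ok
(4,1)@ 1/3 ok
(4,2)% 1/2 ok
(4,3)% 2/2 ok
(4,5)% 1/1 ok

(0,1), (2,1), (3,4)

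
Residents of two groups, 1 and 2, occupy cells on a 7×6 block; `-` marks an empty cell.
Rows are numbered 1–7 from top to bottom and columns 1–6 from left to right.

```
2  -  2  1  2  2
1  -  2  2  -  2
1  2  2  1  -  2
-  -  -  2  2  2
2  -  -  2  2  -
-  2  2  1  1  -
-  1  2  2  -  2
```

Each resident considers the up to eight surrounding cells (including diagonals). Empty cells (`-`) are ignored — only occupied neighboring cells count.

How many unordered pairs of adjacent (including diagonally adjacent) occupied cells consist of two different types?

Scan each occupied cell's neighbors to the right and below (and the two forward diagonals) so each pair is counted once.
From row 1: 5 unlike of 11 pairs (running 5/11).
From row 2: 3 unlike of 9 pairs (running 8/20).
From row 3: 4 unlike of 8 pairs (running 12/28).
From row 4: 0 unlike of 7 pairs (running 12/35).
From row 5: 4 unlike of 7 pairs (running 16/42).
From row 6: 7 unlike of 12 pairs (running 23/54).
From row 7: 1 unlike of 2 pairs (running 24/56).
Total adjacent occupied pairs: 56; unlike-type pairs: 24.

24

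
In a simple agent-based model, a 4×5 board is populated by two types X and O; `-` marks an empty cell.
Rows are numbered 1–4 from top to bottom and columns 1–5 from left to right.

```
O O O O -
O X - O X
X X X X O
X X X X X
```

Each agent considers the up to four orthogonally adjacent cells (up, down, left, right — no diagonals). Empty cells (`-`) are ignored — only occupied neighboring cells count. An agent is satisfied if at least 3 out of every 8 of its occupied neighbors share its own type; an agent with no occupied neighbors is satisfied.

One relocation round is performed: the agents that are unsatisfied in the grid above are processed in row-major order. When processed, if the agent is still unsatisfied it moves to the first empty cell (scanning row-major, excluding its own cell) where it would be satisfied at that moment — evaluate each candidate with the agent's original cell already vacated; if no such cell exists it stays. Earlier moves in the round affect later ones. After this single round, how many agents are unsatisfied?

0

Initially unsatisfied (in order): (2,1), (2,2), (2,4), (2,5), (3,5).
  (2,1) → (1,5).
  (2,2): now satisfied by earlier moves; stays.
  (2,4): no empty cell satisfies it; stays.
  (2,5) → (2,1).
  (3,5) → (2,3).
Resulting grid:
O O O O O
X X O O -
X X X X -
X X X X X
All satisfied now.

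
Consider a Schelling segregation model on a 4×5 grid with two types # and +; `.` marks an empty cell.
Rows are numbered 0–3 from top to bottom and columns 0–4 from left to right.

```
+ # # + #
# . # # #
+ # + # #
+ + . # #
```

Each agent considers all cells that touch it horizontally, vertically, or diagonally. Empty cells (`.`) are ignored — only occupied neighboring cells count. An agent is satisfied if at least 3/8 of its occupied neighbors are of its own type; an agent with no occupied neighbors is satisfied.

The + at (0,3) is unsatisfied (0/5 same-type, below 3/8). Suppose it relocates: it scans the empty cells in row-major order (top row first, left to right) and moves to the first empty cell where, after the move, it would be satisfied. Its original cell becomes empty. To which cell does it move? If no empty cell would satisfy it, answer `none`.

(1,1)

Vacating (0,3). Empty cells in order:
  (1,1): 3/8 same-type → satisfied — stop here.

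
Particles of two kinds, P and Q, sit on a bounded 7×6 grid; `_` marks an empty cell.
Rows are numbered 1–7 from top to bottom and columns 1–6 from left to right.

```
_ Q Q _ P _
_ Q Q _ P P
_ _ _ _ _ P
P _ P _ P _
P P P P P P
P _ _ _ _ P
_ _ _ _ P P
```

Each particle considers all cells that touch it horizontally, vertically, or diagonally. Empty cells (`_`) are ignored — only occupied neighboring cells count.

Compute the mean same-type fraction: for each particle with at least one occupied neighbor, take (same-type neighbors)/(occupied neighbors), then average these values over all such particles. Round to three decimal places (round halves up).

1.000

(1,2)Q 3/3
(1,3)Q 3/3
(1,5)P 2/2
(2,2)Q 3/3
(2,3)Q 3/3
(2,5)P 3/3
(2,6)P 3/3
(3,6)P 3/3
(4,1)P 2/2
(4,3)P 3/3
(4,5)P 4/4
(5,1)P 3/3
(5,2)P 5/5
(5,3)P 3/3
(5,4)P 4/4
(5,5)P 4/4
(5,6)P 3/3
(6,1)P 2/2
(6,6)P 4/4
(7,5)P 2/2
(7,6)P 2/2
Sum over 21 particles: 3/3 + 3/3 + 2/2 + 3/3 + 3/3 + 3/3 + 3/3 + 3/3 + 2/2 + 3/3 + 4/4 + 3/3 + 5/5 + 3/3 + 4/4 + 4/4 + 3/3 + 2/2 + 4/4 + 2/2 + 2/2 = 21; mean = 21 ÷ 21 = 1 = 1.0 → 1.000.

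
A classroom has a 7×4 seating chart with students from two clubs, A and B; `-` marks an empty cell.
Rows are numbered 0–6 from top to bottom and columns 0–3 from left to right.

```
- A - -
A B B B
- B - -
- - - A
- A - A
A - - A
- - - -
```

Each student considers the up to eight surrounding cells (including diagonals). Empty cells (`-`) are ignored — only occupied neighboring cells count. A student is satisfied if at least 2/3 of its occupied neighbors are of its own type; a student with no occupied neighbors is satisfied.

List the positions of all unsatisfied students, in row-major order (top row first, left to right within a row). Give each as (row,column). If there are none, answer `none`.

(0,1)A 1/3 not
(1,0)A 1/3 not
(1,1)B 2/4 not
(1,2)B 3/4 satisfied
(1,3)B 1/1 satisfied
(2,1)B 2/3 satisfied
(3,3)A 1/1 satisfied
(4,1)A 1/1 satisfied
(4,3)A 2/2 satisfied
(5,0)A 1/1 satisfied
(5,3)A 1/1 satisfied

(0,1), (1,0), (1,1)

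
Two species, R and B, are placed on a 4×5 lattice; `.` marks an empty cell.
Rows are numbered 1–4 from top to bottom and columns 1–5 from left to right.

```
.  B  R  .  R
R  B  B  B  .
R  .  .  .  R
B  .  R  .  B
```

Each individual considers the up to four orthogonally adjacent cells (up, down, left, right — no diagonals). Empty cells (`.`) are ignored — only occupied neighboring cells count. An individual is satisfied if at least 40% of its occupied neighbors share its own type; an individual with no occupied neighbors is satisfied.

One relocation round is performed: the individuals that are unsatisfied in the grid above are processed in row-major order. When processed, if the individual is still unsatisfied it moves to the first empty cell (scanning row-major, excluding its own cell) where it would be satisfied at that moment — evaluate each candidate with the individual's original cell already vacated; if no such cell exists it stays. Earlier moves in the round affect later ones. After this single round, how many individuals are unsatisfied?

1

Initially unsatisfied (in order): (1,3), (3,5), (4,1), (4,5).
  (1,3) → (1,1).
  (3,5) → (1,4).
  (4,1) → (1,3).
  (4,5): now satisfied by earlier moves; stays.
Resulting grid:
R B B R R
R B B B .
R . . . .
. . R . B
Unsatisfied now: (1,4).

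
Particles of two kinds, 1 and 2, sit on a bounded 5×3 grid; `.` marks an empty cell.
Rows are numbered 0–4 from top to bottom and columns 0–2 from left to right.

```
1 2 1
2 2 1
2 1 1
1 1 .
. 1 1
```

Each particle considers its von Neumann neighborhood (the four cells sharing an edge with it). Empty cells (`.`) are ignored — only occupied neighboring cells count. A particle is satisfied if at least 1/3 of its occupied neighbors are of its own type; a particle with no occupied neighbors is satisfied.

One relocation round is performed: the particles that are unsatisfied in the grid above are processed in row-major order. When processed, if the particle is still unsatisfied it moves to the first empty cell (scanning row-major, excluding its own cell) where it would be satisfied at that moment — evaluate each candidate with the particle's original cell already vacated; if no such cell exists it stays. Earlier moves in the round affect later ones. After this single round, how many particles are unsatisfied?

0

Initially unsatisfied (in order): (0,0).
  (0,0) → (3,2).
Resulting grid:
. 2 1
2 2 1
2 1 1
1 1 1
. 1 1
All satisfied now.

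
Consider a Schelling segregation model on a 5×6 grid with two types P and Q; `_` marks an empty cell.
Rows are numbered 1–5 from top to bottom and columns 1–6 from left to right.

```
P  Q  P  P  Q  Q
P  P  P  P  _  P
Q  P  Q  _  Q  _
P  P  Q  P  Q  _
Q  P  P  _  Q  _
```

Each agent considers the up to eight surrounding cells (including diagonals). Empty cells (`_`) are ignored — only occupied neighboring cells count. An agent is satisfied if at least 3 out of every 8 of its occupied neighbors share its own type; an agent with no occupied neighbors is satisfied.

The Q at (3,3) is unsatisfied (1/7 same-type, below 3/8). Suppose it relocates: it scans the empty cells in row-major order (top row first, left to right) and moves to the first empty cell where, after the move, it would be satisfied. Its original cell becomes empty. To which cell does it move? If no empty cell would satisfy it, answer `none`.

(2,5)

Vacating (3,3). Empty cells in order:
  (2,5): 3/6 same-type → satisfied — stop here.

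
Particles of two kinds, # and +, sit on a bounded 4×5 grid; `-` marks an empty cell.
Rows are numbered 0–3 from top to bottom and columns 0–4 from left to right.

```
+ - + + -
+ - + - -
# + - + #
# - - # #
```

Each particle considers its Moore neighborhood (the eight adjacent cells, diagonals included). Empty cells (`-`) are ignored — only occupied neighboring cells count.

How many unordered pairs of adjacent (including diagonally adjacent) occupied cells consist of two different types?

6

Scan each occupied cell's neighbors to the right and below (and the two forward diagonals) so each pair is counted once.
From row 0: 0 unlike of 4 pairs (running 0/4).
From row 1: 1 unlike of 4 pairs (running 1/8).
From row 2: 5 unlike of 8 pairs (running 6/16).
From row 3: 0 unlike of 1 pairs (running 6/17).
Total adjacent occupied pairs: 17; unlike-type pairs: 6.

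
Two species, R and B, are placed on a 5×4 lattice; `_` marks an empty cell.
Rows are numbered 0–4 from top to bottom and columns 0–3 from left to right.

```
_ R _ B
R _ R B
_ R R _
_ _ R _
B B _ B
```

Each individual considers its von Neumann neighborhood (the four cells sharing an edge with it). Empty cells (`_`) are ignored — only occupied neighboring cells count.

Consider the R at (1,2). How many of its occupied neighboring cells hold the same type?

1

Occupied neighbors of (1,2): (2,2)=R, (1,3)=B.
Same type (R): 1 of 2.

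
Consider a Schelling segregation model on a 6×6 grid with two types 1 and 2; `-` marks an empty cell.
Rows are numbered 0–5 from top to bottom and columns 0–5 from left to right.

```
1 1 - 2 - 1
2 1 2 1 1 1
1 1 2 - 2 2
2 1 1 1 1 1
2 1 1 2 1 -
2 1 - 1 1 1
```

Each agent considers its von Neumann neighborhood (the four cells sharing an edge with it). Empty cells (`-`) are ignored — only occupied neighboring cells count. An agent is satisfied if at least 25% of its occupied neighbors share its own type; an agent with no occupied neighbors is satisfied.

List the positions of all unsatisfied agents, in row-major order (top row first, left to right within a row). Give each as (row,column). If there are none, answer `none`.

(0,3), (1,0), (4,3)

Row 0: (0,0)1 1/2 ✓ · (0,1)1 2/2 ✓ · (0,3)2 0/1 ✗ · (0,5)1 1/1 ✓
Row 1: (1,0)2 0/3 ✗ · (1,1)1 2/4 ✓ · (1,2)2 1/3 ✓ · (1,3)1 1/3 ✓ · (1,4)1 2/3 ✓ · (1,5)1 2/3 ✓
Row 2: (2,0)1 1/3 ✓ · (2,1)1 3/4 ✓ · (2,2)2 1/3 ✓ · (2,4)2 1/3 ✓ · (2,5)2 1/3 ✓
Row 3: (3,0)2 1/3 ✓ · (3,1)1 3/4 ✓ · (3,2)1 3/4 ✓ · (3,3)1 2/3 ✓ · (3,4)1 3/4 ✓ · (3,5)1 1/2 ✓
Row 4: (4,0)2 2/3 ✓ · (4,1)1 3/4 ✓ · (4,2)1 2/3 ✓ · (4,3)2 0/4 ✗ · (4,4)1 2/3 ✓
Row 5: (5,0)2 1/2 ✓ · (5,1)1 1/2 ✓ · (5,3)1 1/2 ✓ · (5,4)1 3/3 ✓ · (5,5)1 1/1 ✓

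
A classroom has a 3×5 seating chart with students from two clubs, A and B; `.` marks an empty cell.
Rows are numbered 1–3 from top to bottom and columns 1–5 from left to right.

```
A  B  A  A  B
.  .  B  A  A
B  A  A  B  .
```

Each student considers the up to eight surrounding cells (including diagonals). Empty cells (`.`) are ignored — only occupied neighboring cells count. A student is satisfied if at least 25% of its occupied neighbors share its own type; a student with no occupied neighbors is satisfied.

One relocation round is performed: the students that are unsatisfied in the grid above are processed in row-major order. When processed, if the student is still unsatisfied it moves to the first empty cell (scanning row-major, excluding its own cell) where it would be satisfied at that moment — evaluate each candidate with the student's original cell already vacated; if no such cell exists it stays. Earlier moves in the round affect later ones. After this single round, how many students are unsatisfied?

0

Initially unsatisfied (in order): (1,1), (1,5), (3,1).
  (1,1) → (2,1).
  (1,5) → (1,1).
  (3,1) → (2,2).
Resulting grid:
B B A A .
A B B A A
. A A B .
All satisfied now.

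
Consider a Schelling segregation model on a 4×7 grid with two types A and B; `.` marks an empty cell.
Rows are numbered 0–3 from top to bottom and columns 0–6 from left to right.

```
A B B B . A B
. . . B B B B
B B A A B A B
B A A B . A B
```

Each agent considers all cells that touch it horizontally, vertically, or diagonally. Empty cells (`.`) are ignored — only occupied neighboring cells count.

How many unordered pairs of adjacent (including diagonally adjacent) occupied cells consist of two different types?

26

Scan each occupied cell's neighbors to the right and below (and the two forward diagonals) so each pair is counted once.
Row 0: A(0,0)–B(0,1)≠ B(0,1)–B(0,2)= B(0,2)–B(0,3)= B(0,2)–B(1,3)= B(0,3)–B(1,3)= B(0,3)–B(1,4)= A(0,5)–B(0,6)≠ A(0,5)–B(1,5)≠ A(0,5)–B(1,6)≠ A(0,5)–B(1,4)≠ B(0,6)–B(1,6)= B(0,6)–B(1,5)=  → 5/12 unlike.
Row 1: B(1,3)–B(1,4)= B(1,3)–A(2,3)≠ B(1,3)–B(2,4)= B(1,3)–A(2,2)≠ B(1,4)–B(1,5)= B(1,4)–B(2,4)= B(1,4)–A(2,5)≠ B(1,4)–A(2,3)≠ B(1,5)–B(1,6)= B(1,5)–A(2,5)≠ B(1,5)–B(2,6)= B(1,5)–B(2,4)= B(1,6)–B(2,6)= B(1,6)–A(2,5)≠  → 6/14 unlike.
Row 2: B(2,0)–B(2,1)= B(2,0)–B(3,0)= B(2,0)–A(3,1)≠ B(2,1)–A(2,2)≠ B(2,1)–A(3,1)≠ B(2,1)–A(3,2)≠ B(2,1)–B(3,0)= A(2,2)–A(2,3)= A(2,2)–A(3,2)= A(2,2)–B(3,3)≠ A(2,2)–A(3,1)= A(2,3)–B(2,4)≠ A(2,3)–B(3,3)≠ A(2,3)–A(3,2)= B(2,4)–A(2,5)≠ B(2,4)–A(3,5)≠ B(2,4)–B(3,3)= A(2,5)–B(2,6)≠ A(2,5)–A(3,5)= A(2,5)–B(3,6)≠ B(2,6)–B(3,6)= B(2,6)–A(3,5)≠  → 12/22 unlike.
Row 3: B(3,0)–A(3,1)≠ A(3,1)–A(3,2)= A(3,2)–B(3,3)≠ A(3,5)–B(3,6)≠  → 3/4 unlike.
Total adjacent occupied pairs: 52; unlike-type pairs: 26.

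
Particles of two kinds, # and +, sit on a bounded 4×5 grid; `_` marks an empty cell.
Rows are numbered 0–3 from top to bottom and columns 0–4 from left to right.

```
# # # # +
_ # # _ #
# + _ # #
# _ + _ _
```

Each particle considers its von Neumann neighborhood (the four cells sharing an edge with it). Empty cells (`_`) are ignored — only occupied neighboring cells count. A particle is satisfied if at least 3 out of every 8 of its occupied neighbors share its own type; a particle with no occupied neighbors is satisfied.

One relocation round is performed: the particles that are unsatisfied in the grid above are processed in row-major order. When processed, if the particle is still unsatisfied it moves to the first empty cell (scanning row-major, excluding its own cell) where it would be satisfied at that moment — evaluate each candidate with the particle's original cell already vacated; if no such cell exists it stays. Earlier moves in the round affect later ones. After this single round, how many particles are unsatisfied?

Initially unsatisfied (in order): (0,4), (2,1).
  (0,4) → (2,2).
  (2,1) → (3,1).
Resulting grid:
# # # # _
_ # # _ #
# _ + # #
# + + _ _
Unsatisfied now: (2,2).

1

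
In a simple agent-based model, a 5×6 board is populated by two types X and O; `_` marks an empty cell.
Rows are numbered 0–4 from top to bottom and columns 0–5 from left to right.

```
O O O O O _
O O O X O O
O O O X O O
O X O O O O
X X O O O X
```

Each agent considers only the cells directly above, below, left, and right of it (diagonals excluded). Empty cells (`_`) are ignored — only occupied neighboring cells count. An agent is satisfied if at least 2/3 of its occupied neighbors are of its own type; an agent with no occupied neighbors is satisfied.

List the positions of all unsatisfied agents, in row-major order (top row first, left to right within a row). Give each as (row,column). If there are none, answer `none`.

(1,3), (2,3), (3,0), (3,1), (4,0), (4,5)

Row 0: (0,0)O 2/2 ✓ · (0,1)O 3/3 ✓ · (0,2)O 3/3 ✓ · (0,3)O 2/3 ✓ · (0,4)O 2/2 ✓
Row 1: (1,0)O 3/3 ✓ · (1,1)O 4/4 ✓ · (1,2)O 3/4 ✓ · (1,3)X 1/4 ✗ · (1,4)O 3/4 ✓ · (1,5)O 2/2 ✓
Row 2: (2,0)O 3/3 ✓ · (2,1)O 3/4 ✓ · (2,2)O 3/4 ✓ · (2,3)X 1/4 ✗ · (2,4)O 3/4 ✓ · (2,5)O 3/3 ✓
Row 3: (3,0)O 1/3 ✗ · (3,1)X 1/4 ✗ · (3,2)O 3/4 ✓ · (3,3)O 3/4 ✓ · (3,4)O 4/4 ✓ · (3,5)O 2/3 ✓
Row 4: (4,0)X 1/2 ✗ · (4,1)X 2/3 ✓ · (4,2)O 2/3 ✓ · (4,3)O 3/3 ✓ · (4,4)O 2/3 ✓ · (4,5)X 0/2 ✗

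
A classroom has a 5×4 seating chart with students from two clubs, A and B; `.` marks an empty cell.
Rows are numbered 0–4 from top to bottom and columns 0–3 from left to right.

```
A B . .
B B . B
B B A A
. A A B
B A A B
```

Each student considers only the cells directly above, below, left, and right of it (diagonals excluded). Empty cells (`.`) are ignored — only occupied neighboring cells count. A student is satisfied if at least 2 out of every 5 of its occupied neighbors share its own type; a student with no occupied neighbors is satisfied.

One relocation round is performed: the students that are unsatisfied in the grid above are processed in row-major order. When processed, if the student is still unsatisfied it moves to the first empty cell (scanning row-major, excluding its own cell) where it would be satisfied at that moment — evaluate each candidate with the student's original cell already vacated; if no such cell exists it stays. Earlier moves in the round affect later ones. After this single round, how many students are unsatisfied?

2

Initially unsatisfied (in order): (0,0), (1,3), (2,3), (3,3), (4,0).
  (0,0): no empty cell satisfies it; stays.
  (1,3) → (0,2).
  (2,3): now satisfied by earlier moves; stays.
  (3,3) → (0,3).
  (4,0) → (1,2).
Resulting grid:
A B B B
B B B .
B B A A
. A A .
. A A B
Unsatisfied now: (0,0), (4,3).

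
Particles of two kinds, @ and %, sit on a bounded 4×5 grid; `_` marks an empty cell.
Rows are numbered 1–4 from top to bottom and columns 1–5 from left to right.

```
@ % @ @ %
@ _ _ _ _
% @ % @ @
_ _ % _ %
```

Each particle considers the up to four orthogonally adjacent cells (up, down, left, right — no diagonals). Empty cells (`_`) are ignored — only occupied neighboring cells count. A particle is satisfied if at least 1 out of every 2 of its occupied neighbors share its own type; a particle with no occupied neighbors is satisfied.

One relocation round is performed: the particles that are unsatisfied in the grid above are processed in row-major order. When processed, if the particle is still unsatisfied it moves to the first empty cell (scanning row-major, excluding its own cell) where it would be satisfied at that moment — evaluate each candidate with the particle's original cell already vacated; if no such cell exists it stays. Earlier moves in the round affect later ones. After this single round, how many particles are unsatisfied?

Initially unsatisfied (in order): (1,2), (1,5), (3,1), (3,2), (3,3), (4,5).
  (1,2) → (2,3).
  (1,5) → (4,1).
  (3,1) → (4,2).
  (3,2) → (1,2).
  (3,3): now satisfied by earlier moves; stays.
  (4,5) → (3,1).
Resulting grid:
@ @ @ @ _
@ _ % _ _
% _ % @ @
% % % _ _
All satisfied now.

0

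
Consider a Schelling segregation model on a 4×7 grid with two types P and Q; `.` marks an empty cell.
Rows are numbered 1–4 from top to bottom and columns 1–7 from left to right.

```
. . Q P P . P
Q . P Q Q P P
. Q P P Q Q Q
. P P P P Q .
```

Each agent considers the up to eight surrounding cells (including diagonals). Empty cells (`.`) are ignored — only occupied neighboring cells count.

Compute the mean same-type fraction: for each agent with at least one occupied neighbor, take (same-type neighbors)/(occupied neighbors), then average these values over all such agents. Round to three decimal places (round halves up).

0.571

(1,3)Q 1/3
(1,4)P 2/5
(1,5)P 2/4
(1,7)P 2/2
(2,1)Q 1/1
(2,3)P 3/6
(2,4)Q 3/8
(2,5)Q 3/7
(2,6)P 3/7
(2,7)P 2/4
(3,2)Q 1/5
(3,3)P 5/7
(3,4)P 5/8
(3,5)Q 4/8
(3,6)Q 4/7
(3,7)Q 2/4
(4,2)P 2/3
(4,3)P 4/5
(4,4)P 4/5
(4,5)P 2/5
(4,6)Q 3/4
Sum over 21 agents: 1/3 + 2/5 + 2/4 + 2/2 + 1/1 + 3/6 + 3/8 + 3/7 + 3/7 + 2/4 + 1/5 + 5/7 + 5/8 + 4/8 + 4/7 + 2/4 + 2/3 + 4/5 + 4/5 + 2/5 + 3/4 = 1679/140; mean = 1679/140 ÷ 21 = 1679/2940 = 0.571088… → 0.571.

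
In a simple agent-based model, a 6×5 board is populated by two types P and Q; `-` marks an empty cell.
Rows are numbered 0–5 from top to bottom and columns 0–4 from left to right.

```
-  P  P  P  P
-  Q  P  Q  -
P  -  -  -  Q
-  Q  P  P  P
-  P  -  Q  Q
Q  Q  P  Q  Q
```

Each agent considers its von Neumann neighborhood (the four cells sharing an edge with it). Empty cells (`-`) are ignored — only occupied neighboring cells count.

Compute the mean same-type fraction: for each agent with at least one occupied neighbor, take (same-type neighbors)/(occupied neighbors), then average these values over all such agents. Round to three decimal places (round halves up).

0.467

Row 0: (0,1)P 1/2 · (0,2)P 3/3 · (0,3)P 2/3 · (0,4)P 1/1
Row 1: (1,1)Q 0/2 · (1,2)P 1/3 · (1,3)Q 0/2
Row 2: (2,0)P — no occupied neighbors · (2,4)Q 0/1
Row 3: (3,1)Q 0/2 · (3,2)P 1/2 · (3,3)P 2/3 · (3,4)P 1/3
Row 4: (4,1)P 0/2 · (4,3)Q 2/3 · (4,4)Q 2/3
Row 5: (5,0)Q 1/1 · (5,1)Q 1/3 · (5,2)P 0/2 · (5,3)Q 2/3 · (5,4)Q 2/2
Sum over 20 agents: 1/2 + 3/3 + 2/3 + 1/1 + 0/2 + 1/3 + 0/2 + 0/1 + 0/2 + 1/2 + 2/3 + 1/3 + 0/2 + 2/3 + 2/3 + 1/1 + 1/3 + 0/2 + 2/3 + 2/2 = 28/3; mean = 28/3 ÷ 20 = 7/15 = 0.466666… → 0.467.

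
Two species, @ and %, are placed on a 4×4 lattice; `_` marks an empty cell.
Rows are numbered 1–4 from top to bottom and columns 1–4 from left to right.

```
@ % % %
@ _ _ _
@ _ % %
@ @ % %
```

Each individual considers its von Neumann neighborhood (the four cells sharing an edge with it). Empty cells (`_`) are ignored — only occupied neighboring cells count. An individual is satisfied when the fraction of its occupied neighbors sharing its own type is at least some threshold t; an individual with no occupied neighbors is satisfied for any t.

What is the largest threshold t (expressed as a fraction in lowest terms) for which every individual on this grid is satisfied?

(1,1)@ 1/2
(1,2)% 1/2
(1,3)% 2/2
(1,4)% 1/1
(2,1)@ 2/2
(3,1)@ 2/2
(3,3)% 2/2
(3,4)% 2/2
(4,1)@ 2/2
(4,2)@ 1/2
(4,3)% 2/3
(4,4)% 2/2
The smallest same-type fraction is 1/2 at (1,1), which reduces to 1/2. Any threshold above that leaves this individual unsatisfied.

1/2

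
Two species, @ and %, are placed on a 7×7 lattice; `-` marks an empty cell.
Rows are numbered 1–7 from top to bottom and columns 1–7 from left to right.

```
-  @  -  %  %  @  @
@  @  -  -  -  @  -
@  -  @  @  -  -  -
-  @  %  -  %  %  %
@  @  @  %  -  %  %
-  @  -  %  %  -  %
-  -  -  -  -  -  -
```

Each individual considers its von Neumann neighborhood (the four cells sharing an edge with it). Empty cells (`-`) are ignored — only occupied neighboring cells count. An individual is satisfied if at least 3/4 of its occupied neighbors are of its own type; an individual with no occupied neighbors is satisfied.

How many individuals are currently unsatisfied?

(1,2)@ 1/1 satisfied
(1,4)% 1/1 satisfied
(1,5)% 1/2 not
(1,6)@ 2/3 not
(1,7)@ 1/1 satisfied
(2,1)@ 2/2 satisfied
(2,2)@ 2/2 satisfied
(2,6)@ 1/1 satisfied
(3,1)@ 1/1 satisfied
(3,3)@ 1/2 not
(3,4)@ 1/1 satisfied
(4,2)@ 1/2 not
(4,3)% 0/3 not
(4,5)% 1/1 satisfied
(4,6)% 3/3 satisfied
(4,7)% 2/2 satisfied
(5,1)@ 1/1 satisfied
(5,2)@ 4/4 satisfied
(5,3)@ 1/3 not
(5,4)% 1/2 not
(5,6)% 2/2 satisfied
(5,7)% 3/3 satisfied
(6,2)@ 1/1 satisfied
(6,4)% 2/2 satisfied
(6,5)% 1/1 satisfied
(6,7)% 1/1 satisfied
Unsatisfied: (1,5), (1,6), (3,3), (4,2), (4,3), (5,3), (5,4) — 7 in total.

7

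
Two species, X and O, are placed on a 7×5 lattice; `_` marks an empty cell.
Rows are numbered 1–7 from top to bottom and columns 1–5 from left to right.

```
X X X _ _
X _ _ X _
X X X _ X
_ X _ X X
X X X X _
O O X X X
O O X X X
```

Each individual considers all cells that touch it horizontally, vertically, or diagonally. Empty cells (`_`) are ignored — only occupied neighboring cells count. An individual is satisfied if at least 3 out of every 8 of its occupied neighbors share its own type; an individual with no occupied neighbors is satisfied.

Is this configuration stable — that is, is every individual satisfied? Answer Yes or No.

Yes

(1,1)X 2/2 ok
(1,2)X 3/3 ok
(1,3)X 2/2 ok
(2,1)X 4/4 ok
(2,4)X 3/3 ok
(3,1)X 3/3 ok
(3,2)X 4/4 ok
(3,3)X 4/4 ok
(3,5)X 3/3 ok
(4,2)X 6/6 ok
(4,4)X 5/5 ok
(4,5)X 3/3 ok
(5,1)X 2/4 ok
(5,2)X 4/6 ok
(5,3)X 6/7 ok
(5,4)X 6/6 ok
(6,1)O 3/5 ok
(6,2)O 3/8 ok
(6,3)X 6/8 ok
(6,4)X 7/7 ok
(6,5)X 4/4 ok
(7,1)O 3/3 ok
(7,2)O 3/5 ok
(7,3)X 3/5 ok
(7,4)X 5/5 ok
(7,5)X 3/3 ok
All meet the threshold, so the configuration is stable.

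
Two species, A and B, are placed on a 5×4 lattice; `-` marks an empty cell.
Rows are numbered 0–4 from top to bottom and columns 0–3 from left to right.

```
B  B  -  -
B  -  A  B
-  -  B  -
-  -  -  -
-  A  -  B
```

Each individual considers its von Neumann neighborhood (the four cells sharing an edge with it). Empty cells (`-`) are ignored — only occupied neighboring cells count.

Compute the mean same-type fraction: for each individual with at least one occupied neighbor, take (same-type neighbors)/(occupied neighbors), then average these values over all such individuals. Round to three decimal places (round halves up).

0.500

(0,0)B 2/2
(0,1)B 1/1
(1,0)B 1/1
(1,2)A 0/2
(1,3)B 0/1
(2,2)B 0/1
(4,1)A — no occupied neighbors
(4,3)B — no occupied neighbors
Sum over 6 individuals: 2/2 + 1/1 + 1/1 + 0/2 + 0/1 + 0/1 = 3; mean = 3 ÷ 6 = 1/2 = 0.5 → 0.500.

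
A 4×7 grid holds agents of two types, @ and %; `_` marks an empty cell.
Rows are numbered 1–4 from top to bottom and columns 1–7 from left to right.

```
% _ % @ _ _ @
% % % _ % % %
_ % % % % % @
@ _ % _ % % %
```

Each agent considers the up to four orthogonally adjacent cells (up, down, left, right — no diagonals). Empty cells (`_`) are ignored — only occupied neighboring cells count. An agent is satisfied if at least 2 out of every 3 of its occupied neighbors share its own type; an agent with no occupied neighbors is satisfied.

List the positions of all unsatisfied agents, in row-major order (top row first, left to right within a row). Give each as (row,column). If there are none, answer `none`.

(1,3), (1,4), (1,7), (2,7), (3,7), (4,7)

Row 1: (1,1)% 1/1 ok · (1,3)% 1/2 unhappy · (1,4)@ 0/1 unhappy · (1,7)@ 0/1 unhappy
Row 2: (2,1)% 2/2 ok · (2,2)% 3/3 ok · (2,3)% 3/3 ok · (2,5)% 2/2 ok · (2,6)% 3/3 ok · (2,7)% 1/3 unhappy
Row 3: (3,2)% 2/2 ok · (3,3)% 4/4 ok · (3,4)% 2/2 ok · (3,5)% 4/4 ok · (3,6)% 3/4 ok · (3,7)@ 0/3 unhappy
Row 4: (4,1)@ 0/0 ok · (4,3)% 1/1 ok · (4,5)% 2/2 ok · (4,6)% 3/3 ok · (4,7)% 1/2 unhappy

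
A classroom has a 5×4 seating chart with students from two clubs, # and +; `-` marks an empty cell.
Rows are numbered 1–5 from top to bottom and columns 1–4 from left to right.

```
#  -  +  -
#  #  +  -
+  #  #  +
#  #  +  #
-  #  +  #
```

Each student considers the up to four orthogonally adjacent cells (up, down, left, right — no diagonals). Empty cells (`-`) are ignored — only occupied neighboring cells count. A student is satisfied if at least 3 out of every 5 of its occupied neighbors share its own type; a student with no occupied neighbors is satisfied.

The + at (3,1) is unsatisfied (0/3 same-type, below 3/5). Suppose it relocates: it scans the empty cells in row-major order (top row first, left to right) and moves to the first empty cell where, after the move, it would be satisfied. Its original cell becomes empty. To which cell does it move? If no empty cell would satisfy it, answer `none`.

(1,4)

Vacating (3,1). Empty cells in order:
  (1,2): 1/3 same-type → still unsatisfied.
  (1,4): 1/1 same-type → satisfied — stop here.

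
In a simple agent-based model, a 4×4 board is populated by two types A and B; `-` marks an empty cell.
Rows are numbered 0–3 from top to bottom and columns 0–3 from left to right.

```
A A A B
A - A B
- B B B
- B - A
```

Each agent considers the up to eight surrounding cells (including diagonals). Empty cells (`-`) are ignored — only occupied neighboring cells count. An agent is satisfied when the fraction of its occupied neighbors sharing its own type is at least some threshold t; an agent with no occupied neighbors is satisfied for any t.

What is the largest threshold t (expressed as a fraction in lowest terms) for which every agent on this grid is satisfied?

0/1

Row 0: (0,0)A 2/2 · (0,1)A 4/4 · (0,2)A 2/4 · (0,3)B 1/3
Row 1: (1,0)A 2/3 · (1,2)A 2/7 · (1,3)B 3/5
Row 2: (2,1)B 2/4 · (2,2)B 4/6 · (2,3)B 2/4
Row 3: (3,1)B 2/2 · (3,3)A 0/2
The smallest same-type fraction is 0/2 at (3,3), which reduces to 0/1. Any threshold above that leaves this agent unsatisfied.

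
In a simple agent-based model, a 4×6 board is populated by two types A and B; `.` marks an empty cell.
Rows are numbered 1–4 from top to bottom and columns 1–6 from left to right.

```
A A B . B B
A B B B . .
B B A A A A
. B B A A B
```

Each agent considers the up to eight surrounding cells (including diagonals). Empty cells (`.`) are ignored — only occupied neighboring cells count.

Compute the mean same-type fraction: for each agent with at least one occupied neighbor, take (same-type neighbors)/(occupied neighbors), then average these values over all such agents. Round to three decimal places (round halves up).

(1,1)A 2/3
(1,2)A 2/5
(1,3)B 3/4
(1,5)B 2/2
(1,6)B 1/1
(2,1)A 2/5
(2,2)B 4/8
(2,3)B 4/7
(2,4)B 3/6
(3,1)B 3/4
(3,2)B 5/7
(3,3)A 2/8
(3,4)A 4/7
(3,5)A 4/6
(3,6)A 2/3
(4,2)B 3/4
(4,3)B 2/5
(4,4)A 4/5
(4,5)A 4/5
(4,6)B 0/3
Sum over 20 agents: 2/3 + 2/5 + 3/4 + 2/2 + 1/1 + 2/5 + 4/8 + 4/7 + 3/6 + 3/4 + 5/7 + 2/8 + 4/7 + 4/6 + 2/3 + 3/4 + 2/5 + 4/5 + 4/5 + 0/3 = 851/70; mean = 851/70 ÷ 20 = 851/1400 = 0.607857… → 0.608.

0.608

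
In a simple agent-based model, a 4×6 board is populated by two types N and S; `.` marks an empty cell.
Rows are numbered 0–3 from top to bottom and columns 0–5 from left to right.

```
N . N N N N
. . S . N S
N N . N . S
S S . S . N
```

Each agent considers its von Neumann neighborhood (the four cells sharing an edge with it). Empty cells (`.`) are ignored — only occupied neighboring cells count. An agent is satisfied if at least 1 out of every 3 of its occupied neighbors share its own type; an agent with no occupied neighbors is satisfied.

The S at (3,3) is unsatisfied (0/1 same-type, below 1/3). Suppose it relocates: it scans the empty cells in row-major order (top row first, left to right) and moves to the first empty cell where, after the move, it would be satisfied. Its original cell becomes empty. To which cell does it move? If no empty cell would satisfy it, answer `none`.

(1,1)

Vacating (3,3). Empty cells in order:
  (0,1): 0/2 same-type → still unsatisfied.
  (1,0): 0/2 same-type → still unsatisfied.
  (1,1): 1/2 same-type → satisfied — stop here.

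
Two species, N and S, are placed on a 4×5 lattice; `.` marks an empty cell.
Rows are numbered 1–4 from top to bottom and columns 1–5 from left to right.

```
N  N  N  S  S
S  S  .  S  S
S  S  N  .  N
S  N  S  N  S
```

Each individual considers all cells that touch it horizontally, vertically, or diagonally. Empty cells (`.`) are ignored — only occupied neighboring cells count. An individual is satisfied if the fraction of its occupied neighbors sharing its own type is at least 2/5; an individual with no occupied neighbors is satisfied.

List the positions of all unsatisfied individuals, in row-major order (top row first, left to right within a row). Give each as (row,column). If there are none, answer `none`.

Row 1: (1,1)N 1/3 not · (1,2)N 2/4 satisfied · (1,3)N 1/4 not · (1,4)S 3/4 satisfied · (1,5)S 3/3 satisfied
Row 2: (2,1)S 3/5 satisfied · (2,2)S 3/7 satisfied · (2,4)S 3/6 satisfied · (2,5)S 3/4 satisfied
Row 3: (3,1)S 4/5 satisfied · (3,2)S 5/7 satisfied · (3,3)N 2/6 not · (3,5)N 1/4 not
Row 4: (4,1)S 2/3 satisfied · (4,2)N 1/5 not · (4,3)S 1/4 not · (4,4)N 2/4 satisfied · (4,5)S 0/2 not

(1,1), (1,3), (3,3), (3,5), (4,2), (4,3), (4,5)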